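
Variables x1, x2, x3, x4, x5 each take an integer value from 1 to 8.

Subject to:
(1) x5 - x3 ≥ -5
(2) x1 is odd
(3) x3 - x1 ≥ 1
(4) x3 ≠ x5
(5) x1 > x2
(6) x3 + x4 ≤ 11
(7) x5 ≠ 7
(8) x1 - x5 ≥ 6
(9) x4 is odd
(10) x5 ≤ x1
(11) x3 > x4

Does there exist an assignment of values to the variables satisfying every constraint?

Constraints 1, 3, and 8 give x3 − x1 ≥ 1, x1 − x5 ≥ 6, x5 − x3 ≥ -5.
Adding all 3 inequalities: the left sides telescope to 0, and the right sides sum to 1 + 6 + (-5) = 2. So 0 ≥ 2, which is false.

Unsatisfiable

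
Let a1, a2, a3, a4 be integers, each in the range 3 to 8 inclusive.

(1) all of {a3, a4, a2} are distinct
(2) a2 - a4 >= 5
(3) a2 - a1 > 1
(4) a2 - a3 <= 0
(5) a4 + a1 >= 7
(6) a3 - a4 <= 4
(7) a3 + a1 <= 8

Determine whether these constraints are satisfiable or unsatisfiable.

Unsatisfiable

Constraints 2, 4, and 6 give a4 − a3 ≥ -4, a3 − a2 ≥ 0, a2 − a4 ≥ 5.
Adding all 3 inequalities: the left sides telescope to 0, and the right sides sum to (-4) + 0 + 5 = 1. So 0 ≥ 1, which is false.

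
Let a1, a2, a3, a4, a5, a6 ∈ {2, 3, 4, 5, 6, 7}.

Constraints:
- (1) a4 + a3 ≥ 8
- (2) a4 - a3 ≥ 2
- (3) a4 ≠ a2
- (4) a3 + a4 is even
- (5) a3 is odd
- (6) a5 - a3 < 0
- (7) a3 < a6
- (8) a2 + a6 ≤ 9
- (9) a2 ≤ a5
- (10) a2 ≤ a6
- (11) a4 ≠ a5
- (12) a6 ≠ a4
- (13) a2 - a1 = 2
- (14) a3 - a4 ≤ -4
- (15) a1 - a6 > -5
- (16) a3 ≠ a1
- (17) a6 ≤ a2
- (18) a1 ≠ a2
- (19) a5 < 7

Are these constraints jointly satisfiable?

Constraints 6, 7, 9, and 17 give a6 ≤ a2, a2 ≤ a5, a5 < a3, a3 < a6. Chaining: a6 ≤ a2 ≤ a5 < a3 < a6, which forces a6 < a6 — impossible.

Unsatisfiable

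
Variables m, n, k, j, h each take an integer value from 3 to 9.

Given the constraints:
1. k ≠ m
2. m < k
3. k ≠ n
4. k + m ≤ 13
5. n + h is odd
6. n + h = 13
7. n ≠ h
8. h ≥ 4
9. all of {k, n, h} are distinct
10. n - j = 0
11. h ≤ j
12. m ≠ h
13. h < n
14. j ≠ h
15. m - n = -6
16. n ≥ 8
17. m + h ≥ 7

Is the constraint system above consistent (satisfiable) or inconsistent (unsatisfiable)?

Satisfiable

Take m = 3, n = 9, k = 7, j = 9, h = 4. Then constraint 4: k + m = 10; constraint 6: n + h = 13, and every other listed constraint is also met.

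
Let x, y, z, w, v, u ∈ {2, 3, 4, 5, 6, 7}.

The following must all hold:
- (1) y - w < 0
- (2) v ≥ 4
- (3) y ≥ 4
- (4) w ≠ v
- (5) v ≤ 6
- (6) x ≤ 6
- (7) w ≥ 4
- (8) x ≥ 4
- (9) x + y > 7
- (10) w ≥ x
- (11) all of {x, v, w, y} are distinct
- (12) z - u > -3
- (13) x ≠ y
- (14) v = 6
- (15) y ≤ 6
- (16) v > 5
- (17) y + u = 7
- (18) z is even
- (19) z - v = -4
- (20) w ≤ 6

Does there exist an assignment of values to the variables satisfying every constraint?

Unsatisfiable

Constraints 2, 3, 5, 6, 7, 8, 15, and 20 confine each of x, v, w, y to the 3 values {4, …, 6}.
Constraint 11 requires all 4 of them to be distinct, but only 3 values are available — impossible by the pigeonhole principle.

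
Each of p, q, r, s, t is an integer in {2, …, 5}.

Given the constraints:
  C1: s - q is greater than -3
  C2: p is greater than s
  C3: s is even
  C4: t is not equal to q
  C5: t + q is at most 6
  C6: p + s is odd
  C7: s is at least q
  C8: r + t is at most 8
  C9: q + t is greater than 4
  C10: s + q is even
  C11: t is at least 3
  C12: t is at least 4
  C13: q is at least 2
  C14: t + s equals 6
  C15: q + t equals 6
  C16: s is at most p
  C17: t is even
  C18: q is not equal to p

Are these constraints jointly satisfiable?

Satisfiable

Take p = 5, q = 2, r = 4, s = 2, t = 4. Then constraint 1: s - q = 0; constraint 5: t + q = 6; constraint 8: r + t = 8, and every other listed constraint is also met.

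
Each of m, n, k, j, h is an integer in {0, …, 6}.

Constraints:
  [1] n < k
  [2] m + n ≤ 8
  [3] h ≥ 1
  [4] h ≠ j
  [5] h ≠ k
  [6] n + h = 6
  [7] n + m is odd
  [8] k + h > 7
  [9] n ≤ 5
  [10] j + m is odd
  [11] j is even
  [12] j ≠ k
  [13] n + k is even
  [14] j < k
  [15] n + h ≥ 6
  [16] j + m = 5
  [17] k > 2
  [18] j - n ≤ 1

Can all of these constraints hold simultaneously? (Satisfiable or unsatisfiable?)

One satisfying assignment is m = 5, n = 0, k = 4, j = 0, h = 6.
For the less obvious constraints — constraint 2: m + n = 5; constraint 6: n + h = 6 — and the others hold by inspection.

Satisfiable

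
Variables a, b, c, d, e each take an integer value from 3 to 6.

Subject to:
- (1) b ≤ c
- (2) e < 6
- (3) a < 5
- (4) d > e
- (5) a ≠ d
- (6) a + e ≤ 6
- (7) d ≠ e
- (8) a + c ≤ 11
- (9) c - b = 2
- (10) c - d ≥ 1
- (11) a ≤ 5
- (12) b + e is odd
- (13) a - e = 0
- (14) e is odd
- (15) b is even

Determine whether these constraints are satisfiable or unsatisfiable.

Satisfiable

One satisfying assignment is a = 3, b = 4, c = 6, d = 5, e = 3.
For the less obvious constraints — constraint 6: a + e = 6; constraint 8: a + c = 9 — and the others hold by inspection.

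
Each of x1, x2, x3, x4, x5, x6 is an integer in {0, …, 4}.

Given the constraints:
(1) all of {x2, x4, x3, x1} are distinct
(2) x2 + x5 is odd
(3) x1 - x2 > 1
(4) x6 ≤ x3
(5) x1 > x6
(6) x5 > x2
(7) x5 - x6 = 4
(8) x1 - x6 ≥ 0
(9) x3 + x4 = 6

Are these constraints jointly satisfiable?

Setting (x1, x2, x3, x4, x5, x6) = (3, 1, 2, 4, 4, 0) satisfies everything: constraint 3: x1 - x2 = 2; constraint 7: x5 - x6 = 4; constraint 8: x1 - x6 = 3, and the others follow.

Satisfiable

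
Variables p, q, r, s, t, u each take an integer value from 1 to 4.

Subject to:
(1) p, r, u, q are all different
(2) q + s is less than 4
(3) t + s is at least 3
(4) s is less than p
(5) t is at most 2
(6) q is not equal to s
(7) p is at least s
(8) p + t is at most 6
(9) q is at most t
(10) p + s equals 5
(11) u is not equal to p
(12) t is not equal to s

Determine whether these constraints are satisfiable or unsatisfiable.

Satisfiable

Setting (p, q, r, s, t, u) = (4, 2, 1, 1, 2, 3) satisfies everything: constraint 2: q + s = 3; constraint 3: t + s = 3; constraint 8: p + t = 6, and the others follow.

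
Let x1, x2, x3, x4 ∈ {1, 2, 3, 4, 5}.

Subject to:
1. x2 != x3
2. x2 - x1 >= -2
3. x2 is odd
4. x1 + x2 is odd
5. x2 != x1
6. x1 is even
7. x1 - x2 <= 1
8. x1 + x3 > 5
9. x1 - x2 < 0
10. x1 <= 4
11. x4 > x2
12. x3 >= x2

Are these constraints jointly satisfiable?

Satisfiable

Try x1 = 2, x2 = 3, x3 = 4, x4 = 4.
Check constraint 2: x2 - x1 = 1; constraint 7: x1 - x2 = -1; constraint 8: x1 + x3 = 6. The remaining constraints are straightforward to verify.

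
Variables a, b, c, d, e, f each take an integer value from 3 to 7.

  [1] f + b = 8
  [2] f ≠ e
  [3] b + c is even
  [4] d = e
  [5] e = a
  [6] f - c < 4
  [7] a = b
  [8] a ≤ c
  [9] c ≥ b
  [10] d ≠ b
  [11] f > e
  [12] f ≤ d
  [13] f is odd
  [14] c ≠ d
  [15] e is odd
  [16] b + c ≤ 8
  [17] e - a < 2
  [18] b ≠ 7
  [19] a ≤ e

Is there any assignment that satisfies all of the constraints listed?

Unsatisfiable

From constraints 4, 5, and 7, d = e = a = b, so d = b. But constraint 10 says d ≠ b. Contradiction.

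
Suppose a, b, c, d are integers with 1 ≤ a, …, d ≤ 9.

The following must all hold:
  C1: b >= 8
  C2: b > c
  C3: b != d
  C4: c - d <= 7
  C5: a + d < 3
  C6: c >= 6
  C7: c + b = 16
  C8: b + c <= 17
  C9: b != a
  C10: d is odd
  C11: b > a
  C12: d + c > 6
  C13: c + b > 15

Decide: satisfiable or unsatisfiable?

Satisfiable

Take a = 1, b = 9, c = 7, d = 1. Then constraint 4: c - d = 6; constraint 5: a + d = 2; constraint 7: c + b = 16, and every other listed constraint is also met.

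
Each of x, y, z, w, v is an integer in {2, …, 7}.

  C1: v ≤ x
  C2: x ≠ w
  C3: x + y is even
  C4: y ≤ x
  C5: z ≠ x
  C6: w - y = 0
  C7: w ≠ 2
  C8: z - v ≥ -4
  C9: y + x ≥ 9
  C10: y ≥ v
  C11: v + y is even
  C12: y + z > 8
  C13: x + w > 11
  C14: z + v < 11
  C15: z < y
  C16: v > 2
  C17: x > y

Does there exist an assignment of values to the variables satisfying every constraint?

Satisfiable

Take x = 7, y = 5, z = 4, w = 5, v = 5. Then constraint 6: w - y = 0; constraint 8: z - v = -1; constraint 9: y + x = 12, and every other listed constraint is also met.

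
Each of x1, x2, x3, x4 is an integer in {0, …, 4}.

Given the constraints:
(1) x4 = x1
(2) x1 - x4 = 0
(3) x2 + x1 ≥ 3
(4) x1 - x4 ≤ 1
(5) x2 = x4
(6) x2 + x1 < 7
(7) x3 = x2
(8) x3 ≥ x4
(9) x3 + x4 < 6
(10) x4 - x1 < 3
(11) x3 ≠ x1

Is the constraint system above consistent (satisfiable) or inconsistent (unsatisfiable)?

From constraints 1, 5, and 7, x3 = x2 = x4 = x1, so x3 = x1. But constraint 11 says x3 ≠ x1. Contradiction.

Unsatisfiable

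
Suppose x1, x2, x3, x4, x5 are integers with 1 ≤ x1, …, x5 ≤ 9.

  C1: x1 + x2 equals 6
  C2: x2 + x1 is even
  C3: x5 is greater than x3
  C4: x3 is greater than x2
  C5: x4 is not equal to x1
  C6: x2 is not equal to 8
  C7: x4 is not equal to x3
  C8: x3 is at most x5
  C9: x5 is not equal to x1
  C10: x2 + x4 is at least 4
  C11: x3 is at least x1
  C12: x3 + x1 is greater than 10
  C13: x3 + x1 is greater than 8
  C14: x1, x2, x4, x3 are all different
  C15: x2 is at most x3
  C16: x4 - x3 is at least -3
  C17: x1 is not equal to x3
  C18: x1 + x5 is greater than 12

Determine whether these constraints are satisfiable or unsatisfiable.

One satisfying assignment is x1 = 5, x2 = 1, x3 = 6, x4 = 4, x5 = 8.
For the less obvious constraints — constraint 1: x1 + x2 = 6; constraint 10: x2 + x4 = 5; constraint 12: x3 + x1 = 11 — and the others hold by inspection.

Satisfiable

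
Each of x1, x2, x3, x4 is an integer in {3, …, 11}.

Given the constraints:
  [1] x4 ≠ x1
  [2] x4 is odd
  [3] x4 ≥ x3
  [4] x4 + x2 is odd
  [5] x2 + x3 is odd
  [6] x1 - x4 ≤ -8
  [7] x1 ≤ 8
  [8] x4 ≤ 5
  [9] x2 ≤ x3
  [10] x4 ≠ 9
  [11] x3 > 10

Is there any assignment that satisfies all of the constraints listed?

Unsatisfiable

From constraint 11: x3 ≥ 11. From constraints 3 and 8: x3 ≤ x4 and x4 ≤ 5, so x3 ≤ 5. But 5 < 11, so no value of x3 works.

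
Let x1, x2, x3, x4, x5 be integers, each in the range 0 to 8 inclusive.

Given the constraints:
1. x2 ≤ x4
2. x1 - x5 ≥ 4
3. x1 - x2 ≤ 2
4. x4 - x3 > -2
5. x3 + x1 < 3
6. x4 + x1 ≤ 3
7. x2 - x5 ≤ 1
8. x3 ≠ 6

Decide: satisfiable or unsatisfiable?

Unsatisfiable

Constraints 2, 3, and 7 give x1 − x5 ≥ 4, x5 − x2 ≥ -1, x2 − x1 ≥ -2.
Adding all 3 inequalities: the left sides telescope to 0, and the right sides sum to 4 + (-1) + (-2) = 1. So 0 ≥ 1, which is false.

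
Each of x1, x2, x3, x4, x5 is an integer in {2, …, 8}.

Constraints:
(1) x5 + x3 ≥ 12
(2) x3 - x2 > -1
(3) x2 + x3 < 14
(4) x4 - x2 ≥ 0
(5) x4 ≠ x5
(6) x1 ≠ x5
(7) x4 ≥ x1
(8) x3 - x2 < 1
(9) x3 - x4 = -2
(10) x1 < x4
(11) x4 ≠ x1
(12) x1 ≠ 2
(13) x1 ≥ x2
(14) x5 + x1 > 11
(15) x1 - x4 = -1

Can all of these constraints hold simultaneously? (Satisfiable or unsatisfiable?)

Try x1 = 7, x2 = 6, x3 = 6, x4 = 8, x5 = 6.
Check constraint 1: x5 + x3 = 12; constraint 2: x3 - x2 = 0. The remaining constraints are straightforward to verify.

Satisfiable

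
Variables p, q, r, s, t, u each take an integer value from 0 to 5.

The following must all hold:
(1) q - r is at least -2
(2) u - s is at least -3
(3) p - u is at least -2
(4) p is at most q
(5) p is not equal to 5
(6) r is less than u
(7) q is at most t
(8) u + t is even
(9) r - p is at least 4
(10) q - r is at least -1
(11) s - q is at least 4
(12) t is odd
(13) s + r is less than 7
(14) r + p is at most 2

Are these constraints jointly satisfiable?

Unsatisfiable

Constraints 1, 2, 3, 9, and 11 give p − u ≥ -2, u − s ≥ -3, s − q ≥ 4, q − r ≥ -2, r − p ≥ 4.
Adding all 5 inequalities: the left sides telescope to 0, and the right sides sum to (-2) + (-3) + 4 + (-2) + 4 = 1. So 0 ≥ 1, which is false.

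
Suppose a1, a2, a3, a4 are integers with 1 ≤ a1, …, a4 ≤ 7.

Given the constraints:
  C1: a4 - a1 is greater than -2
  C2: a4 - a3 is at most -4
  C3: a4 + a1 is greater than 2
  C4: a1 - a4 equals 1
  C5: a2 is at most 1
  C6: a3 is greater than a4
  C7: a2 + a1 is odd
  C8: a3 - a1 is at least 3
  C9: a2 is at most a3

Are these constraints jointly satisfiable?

Satisfiable

Try a1 = 2, a2 = 1, a3 = 7, a4 = 1.
Check constraint 1: a4 - a1 = -1; constraint 2: a4 - a3 = -6; constraint 3: a4 + a1 = 3. The remaining constraints are straightforward to verify.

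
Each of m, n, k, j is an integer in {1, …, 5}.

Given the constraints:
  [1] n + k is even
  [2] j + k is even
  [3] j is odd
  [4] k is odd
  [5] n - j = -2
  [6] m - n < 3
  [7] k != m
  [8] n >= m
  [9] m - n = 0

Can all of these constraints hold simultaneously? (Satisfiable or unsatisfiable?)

Take m = 1, n = 1, k = 3, j = 3. Then constraint 5: n - j = -2; constraint 6: m - n = 0, and every other listed constraint is also met.

Satisfiable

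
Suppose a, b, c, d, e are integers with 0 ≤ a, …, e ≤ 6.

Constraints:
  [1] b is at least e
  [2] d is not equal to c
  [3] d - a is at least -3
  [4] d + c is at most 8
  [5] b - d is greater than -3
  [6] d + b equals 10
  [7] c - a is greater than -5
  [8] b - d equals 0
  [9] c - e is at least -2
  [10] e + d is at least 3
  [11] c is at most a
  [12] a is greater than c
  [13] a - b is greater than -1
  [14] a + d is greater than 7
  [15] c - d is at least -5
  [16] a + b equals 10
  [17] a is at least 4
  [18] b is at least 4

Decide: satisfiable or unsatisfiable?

Satisfiable

Take a = 5, b = 5, c = 1, d = 5, e = 0. Then constraint 3: d - a = 0; constraint 4: d + c = 6, and every other listed constraint is also met.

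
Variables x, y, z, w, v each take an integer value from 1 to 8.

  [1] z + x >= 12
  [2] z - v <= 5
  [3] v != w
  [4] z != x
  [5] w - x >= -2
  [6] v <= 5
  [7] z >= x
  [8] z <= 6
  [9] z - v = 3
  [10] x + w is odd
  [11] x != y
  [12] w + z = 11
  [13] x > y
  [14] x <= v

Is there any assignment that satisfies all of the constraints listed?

From constraint 8: z ≤ 6. From constraints 6 and 14: x ≤ v ≤ 5. Hence z + x ≤ 11. But constraint 1 requires z + x ≥ 12, and 12 > 11. Contradiction.

Unsatisfiable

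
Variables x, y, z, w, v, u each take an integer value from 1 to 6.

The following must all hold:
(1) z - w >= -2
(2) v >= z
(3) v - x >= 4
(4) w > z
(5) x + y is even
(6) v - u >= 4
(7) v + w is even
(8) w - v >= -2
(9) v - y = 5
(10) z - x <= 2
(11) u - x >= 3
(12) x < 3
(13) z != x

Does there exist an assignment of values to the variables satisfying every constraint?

Unsatisfiable

Constraints 1, 6, 8, 10, and 11 give z − w ≥ -2, w − v ≥ -2, v − u ≥ 4, u − x ≥ 3, x − z ≥ -2.
Adding all 5 inequalities: the left sides telescope to 0, and the right sides sum to (-2) + (-2) + 4 + 3 + (-2) = 1. So 0 ≥ 1, which is false.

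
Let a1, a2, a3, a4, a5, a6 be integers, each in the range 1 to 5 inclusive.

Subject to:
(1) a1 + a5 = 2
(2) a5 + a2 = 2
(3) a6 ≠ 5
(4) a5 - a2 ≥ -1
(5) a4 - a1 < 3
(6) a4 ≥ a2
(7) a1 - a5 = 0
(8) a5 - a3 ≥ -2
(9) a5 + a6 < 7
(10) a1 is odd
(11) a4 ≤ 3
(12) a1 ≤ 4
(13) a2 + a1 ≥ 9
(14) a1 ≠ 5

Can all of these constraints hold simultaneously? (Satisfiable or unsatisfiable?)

Unsatisfiable

From constraints 6 and 11: a2 ≤ a4 ≤ 3. From constraint 12: a1 ≤ 4. Hence a2 + a1 ≤ 7. But constraint 13 requires a2 + a1 ≥ 9, and 9 > 7. Contradiction.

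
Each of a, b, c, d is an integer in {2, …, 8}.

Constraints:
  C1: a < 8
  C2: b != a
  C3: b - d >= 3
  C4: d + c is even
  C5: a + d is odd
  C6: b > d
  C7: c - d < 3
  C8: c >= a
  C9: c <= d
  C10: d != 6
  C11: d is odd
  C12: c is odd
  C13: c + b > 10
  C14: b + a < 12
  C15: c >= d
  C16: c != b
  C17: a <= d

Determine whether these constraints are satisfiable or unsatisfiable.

Satisfiable

One satisfying assignment is a = 2, b = 8, c = 5, d = 5.
For the less obvious constraints — constraint 3: b - d = 3; constraint 7: c - d = 0 — and the others hold by inspection.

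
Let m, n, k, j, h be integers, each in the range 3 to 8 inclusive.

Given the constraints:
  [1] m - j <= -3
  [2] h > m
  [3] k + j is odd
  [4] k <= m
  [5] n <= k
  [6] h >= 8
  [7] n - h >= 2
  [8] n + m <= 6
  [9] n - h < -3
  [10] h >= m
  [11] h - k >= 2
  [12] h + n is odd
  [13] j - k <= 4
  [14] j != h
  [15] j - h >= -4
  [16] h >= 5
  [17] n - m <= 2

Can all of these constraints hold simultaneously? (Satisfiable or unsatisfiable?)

Unsatisfiable

Constraints 1, 7, 11, 13, and 17 give k − j ≥ -4, j − m ≥ 3, m − n ≥ -2, n − h ≥ 2, h − k ≥ 2.
Adding all 5 inequalities: the left sides telescope to 0, and the right sides sum to (-4) + 3 + (-2) + 2 + 2 = 1. So 0 ≥ 1, which is false.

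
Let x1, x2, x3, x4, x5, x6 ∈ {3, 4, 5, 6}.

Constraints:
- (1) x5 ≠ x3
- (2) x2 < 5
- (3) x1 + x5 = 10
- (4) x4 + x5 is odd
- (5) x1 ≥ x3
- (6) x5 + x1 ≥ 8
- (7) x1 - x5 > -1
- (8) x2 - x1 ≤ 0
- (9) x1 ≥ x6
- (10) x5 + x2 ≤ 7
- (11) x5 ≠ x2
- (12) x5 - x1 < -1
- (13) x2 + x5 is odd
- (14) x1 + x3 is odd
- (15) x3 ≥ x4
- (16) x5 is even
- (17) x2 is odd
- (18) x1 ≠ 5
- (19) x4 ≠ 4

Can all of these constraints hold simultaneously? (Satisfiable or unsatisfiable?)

Satisfiable

The assignment x1 = 6, x2 = 3, x3 = 3, x4 = 3, x5 = 4, x6 = 6 works:
  constraint 3 holds since x1 + x5 = 10.
  constraint 6 holds since x5 + x1 = 10.
The rest check out directly.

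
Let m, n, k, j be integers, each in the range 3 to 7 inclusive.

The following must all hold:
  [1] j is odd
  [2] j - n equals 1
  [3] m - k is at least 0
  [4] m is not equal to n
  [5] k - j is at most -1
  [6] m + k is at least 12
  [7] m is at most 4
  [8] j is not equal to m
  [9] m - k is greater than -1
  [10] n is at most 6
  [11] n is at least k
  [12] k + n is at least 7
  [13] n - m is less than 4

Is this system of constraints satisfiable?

Unsatisfiable

From constraint 7: m ≤ 4. From constraints 10 and 11: k ≤ n ≤ 6. Hence m + k ≤ 10. But constraint 6 requires m + k ≥ 12, and 12 > 10. Contradiction.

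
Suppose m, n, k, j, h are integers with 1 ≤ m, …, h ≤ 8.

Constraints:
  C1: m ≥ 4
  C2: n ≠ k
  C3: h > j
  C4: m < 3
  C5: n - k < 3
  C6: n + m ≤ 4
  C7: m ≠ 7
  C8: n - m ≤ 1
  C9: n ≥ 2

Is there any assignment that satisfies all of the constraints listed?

From constraint 9: n ≥ 2. From constraint 1: m ≥ 4. Hence n + m ≥ 6. But constraint 6 requires n + m ≤ 4, and 4 < 6. Contradiction.

Unsatisfiable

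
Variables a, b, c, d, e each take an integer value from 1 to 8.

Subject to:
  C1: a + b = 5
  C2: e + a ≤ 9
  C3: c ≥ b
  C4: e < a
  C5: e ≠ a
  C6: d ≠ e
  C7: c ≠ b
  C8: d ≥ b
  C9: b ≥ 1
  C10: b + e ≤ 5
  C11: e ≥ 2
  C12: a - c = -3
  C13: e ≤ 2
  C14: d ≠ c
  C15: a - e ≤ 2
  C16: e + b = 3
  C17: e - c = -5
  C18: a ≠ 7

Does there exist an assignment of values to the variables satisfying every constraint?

Satisfiable

Setting (a, b, c, d, e) = (4, 1, 7, 8, 2) satisfies everything: constraint 1: a + b = 5; constraint 2: e + a = 6; constraint 10: b + e = 3, and the others follow.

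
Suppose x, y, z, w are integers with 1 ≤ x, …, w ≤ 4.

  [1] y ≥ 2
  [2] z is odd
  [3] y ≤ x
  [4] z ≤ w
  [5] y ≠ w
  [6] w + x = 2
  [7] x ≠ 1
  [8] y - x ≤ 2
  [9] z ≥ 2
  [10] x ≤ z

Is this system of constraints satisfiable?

From constraints 4 and 9: w ≥ z ≥ 2. From constraints 1 and 3: x ≥ y ≥ 2. Hence w + x ≥ 4. But constraint 6 requires w + x = 2, and 2 < 4. Contradiction.

Unsatisfiable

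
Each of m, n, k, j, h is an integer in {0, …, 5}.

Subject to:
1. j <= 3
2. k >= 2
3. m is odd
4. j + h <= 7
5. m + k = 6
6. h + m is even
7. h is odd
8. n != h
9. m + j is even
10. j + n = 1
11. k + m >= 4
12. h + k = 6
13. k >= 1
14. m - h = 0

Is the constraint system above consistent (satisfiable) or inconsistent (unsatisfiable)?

Take m = 3, n = 0, k = 3, j = 1, h = 3. Then constraint 4: j + h = 4; constraint 5: m + k = 6; constraint 10: j + n = 1, and every other listed constraint is also met.

Satisfiable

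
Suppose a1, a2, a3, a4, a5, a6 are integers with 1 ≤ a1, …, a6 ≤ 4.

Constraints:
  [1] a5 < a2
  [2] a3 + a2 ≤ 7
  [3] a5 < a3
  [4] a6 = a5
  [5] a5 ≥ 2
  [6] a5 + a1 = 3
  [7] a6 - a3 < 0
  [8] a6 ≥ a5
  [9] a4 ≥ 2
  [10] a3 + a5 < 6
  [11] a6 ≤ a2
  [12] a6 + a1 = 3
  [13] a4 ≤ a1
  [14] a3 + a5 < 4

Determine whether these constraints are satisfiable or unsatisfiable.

From constraints 5 and 8: a6 ≥ a5 ≥ 2. From constraints 9 and 13: a1 ≥ a4 ≥ 2. Hence a6 + a1 ≥ 4. But constraint 12 requires a6 + a1 = 3, and 3 < 4. Contradiction.

Unsatisfiable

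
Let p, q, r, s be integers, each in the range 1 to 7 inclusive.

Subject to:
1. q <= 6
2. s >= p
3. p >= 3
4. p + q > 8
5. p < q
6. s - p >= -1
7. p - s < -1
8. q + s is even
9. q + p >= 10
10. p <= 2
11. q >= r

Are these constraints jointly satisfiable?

From constraint 1: q ≤ 6. From constraint 10: p ≤ 2. Hence q + p ≤ 8. But constraint 9 requires q + p ≥ 10, and 10 > 8. Contradiction.

Unsatisfiable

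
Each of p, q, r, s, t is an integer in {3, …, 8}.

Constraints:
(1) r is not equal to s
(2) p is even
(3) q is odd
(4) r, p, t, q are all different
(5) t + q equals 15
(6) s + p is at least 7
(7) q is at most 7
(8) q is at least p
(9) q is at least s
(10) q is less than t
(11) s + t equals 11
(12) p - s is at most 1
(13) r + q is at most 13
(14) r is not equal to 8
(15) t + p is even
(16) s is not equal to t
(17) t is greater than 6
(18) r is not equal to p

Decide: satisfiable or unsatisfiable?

One satisfying assignment is p = 4, q = 7, r = 5, s = 3, t = 8.
For the less obvious constraints — constraint 5: t + q = 15; constraint 6: s + p = 7; constraint 11: s + t = 11 — and the others hold by inspection.

Satisfiable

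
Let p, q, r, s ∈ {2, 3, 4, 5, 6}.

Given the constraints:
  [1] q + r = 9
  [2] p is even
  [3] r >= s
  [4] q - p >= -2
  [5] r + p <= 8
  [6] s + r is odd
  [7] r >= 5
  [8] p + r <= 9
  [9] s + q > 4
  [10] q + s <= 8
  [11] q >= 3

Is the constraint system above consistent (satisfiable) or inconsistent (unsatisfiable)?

Try p = 2, q = 3, r = 6, s = 3.
Check constraint 1: q + r = 9; constraint 4: q - p = 1; constraint 5: r + p = 8. The remaining constraints are straightforward to verify.

Satisfiable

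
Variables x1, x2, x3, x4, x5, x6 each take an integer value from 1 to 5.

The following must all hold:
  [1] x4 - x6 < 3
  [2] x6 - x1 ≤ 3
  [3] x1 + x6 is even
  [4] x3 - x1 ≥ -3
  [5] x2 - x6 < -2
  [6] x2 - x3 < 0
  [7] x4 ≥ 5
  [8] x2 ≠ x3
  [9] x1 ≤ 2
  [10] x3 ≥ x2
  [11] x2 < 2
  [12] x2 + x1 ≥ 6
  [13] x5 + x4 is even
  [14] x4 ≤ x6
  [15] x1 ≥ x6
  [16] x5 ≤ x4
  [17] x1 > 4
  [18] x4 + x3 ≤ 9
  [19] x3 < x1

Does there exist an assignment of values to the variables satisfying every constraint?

Unsatisfiable

From constraints 7 and 14: x6 ≥ x4 and x4 ≥ 5, so x6 ≥ 5. From constraints 9 and 15: x6 ≤ x1 and x1 ≤ 2, so x6 ≤ 2. But 2 < 5, so no value of x6 works.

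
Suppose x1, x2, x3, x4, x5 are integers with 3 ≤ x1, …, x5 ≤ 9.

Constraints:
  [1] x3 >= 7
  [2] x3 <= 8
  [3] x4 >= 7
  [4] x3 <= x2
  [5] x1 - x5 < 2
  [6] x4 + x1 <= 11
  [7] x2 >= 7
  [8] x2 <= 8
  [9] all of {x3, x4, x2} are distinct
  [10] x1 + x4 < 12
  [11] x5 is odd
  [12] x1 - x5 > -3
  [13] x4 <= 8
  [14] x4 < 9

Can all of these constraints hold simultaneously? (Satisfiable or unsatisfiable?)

Unsatisfiable

Constraints 1, 2, 3, 7, 8, and 13 confine each of x3, x4, x2 to the 2 values {7, 8}.
Constraint 9 requires all 3 of them to be distinct, but only 2 values are available — impossible by the pigeonhole principle.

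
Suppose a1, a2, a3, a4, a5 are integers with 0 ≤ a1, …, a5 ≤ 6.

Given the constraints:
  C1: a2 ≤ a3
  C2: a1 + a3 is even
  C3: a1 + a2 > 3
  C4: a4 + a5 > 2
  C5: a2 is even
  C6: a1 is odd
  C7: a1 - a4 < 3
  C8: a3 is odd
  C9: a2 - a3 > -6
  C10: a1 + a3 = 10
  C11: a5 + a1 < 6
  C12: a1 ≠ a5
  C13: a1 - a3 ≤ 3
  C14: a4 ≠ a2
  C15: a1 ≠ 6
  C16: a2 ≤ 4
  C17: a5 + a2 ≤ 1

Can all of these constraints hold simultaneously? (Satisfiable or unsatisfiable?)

Try a1 = 5, a2 = 0, a3 = 5, a4 = 5, a5 = 0.
Check constraint 3: a1 + a2 = 5; constraint 4: a4 + a5 = 5; constraint 7: a1 - a4 = 0. The remaining constraints are straightforward to verify.

Satisfiable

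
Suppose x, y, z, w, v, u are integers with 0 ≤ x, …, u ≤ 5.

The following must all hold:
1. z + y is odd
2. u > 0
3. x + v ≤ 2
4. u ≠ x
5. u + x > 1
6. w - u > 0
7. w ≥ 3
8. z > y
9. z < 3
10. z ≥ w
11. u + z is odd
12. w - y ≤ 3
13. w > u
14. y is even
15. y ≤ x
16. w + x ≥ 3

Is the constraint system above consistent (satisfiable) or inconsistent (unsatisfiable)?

From constraints 7 and 10: z ≥ w and w ≥ 3, so z ≥ 3. From constraint 9: z ≤ 2. But 2 < 3, so no value of z works.

Unsatisfiable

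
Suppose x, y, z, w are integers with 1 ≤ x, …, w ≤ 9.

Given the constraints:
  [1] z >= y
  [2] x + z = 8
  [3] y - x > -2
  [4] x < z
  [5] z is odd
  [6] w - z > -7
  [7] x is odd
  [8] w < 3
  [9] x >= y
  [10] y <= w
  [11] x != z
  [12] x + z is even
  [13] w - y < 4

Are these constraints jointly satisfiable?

Try x = 1, y = 1, z = 7, w = 2.
Check constraint 2: x + z = 8; constraint 3: y - x = 0. The remaining constraints are straightforward to verify.

Satisfiable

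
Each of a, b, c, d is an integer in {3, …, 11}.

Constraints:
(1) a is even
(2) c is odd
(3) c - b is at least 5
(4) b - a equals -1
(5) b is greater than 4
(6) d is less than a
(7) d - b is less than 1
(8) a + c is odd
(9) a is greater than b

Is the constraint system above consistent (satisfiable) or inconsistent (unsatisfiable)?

Satisfiable

Try a = 6, b = 5, c = 11, d = 4.
Check constraint 3: c - b = 6; constraint 4: b - a = -1; constraint 7: d - b = -1. The remaining constraints are straightforward to verify.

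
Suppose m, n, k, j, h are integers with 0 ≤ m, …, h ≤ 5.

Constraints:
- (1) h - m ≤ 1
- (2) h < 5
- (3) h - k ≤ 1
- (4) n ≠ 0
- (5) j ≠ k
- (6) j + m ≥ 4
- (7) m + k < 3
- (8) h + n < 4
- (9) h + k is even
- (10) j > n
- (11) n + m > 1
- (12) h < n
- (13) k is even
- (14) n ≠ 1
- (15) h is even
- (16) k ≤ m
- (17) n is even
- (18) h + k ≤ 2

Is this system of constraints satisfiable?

Satisfiable

Setting (m, n, k, j, h) = (1, 2, 0, 5, 0) satisfies everything: constraint 1: h - m = -1; constraint 3: h - k = 0; constraint 6: j + m = 6, and the others follow.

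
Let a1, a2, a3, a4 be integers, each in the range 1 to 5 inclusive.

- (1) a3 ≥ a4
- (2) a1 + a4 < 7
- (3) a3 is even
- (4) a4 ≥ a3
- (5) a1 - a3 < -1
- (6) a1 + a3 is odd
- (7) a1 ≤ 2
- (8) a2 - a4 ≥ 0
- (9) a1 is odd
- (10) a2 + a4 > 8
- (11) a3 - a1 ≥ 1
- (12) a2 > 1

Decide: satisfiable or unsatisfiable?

Satisfiable

Try a1 = 1, a2 = 5, a3 = 4, a4 = 4.
Check constraint 2: a1 + a4 = 5; constraint 5: a1 - a3 = -3. The remaining constraints are straightforward to verify.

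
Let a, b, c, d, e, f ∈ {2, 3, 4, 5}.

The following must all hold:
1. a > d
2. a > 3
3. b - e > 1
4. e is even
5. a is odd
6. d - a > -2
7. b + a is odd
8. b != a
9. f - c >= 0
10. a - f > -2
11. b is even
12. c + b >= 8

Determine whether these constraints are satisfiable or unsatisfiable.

Satisfiable

One satisfying assignment is a = 5, b = 4, c = 4, d = 4, e = 2, f = 4.
For the less obvious constraints — constraint 3: b - e = 2; constraint 6: d - a = -1 — and the others hold by inspection.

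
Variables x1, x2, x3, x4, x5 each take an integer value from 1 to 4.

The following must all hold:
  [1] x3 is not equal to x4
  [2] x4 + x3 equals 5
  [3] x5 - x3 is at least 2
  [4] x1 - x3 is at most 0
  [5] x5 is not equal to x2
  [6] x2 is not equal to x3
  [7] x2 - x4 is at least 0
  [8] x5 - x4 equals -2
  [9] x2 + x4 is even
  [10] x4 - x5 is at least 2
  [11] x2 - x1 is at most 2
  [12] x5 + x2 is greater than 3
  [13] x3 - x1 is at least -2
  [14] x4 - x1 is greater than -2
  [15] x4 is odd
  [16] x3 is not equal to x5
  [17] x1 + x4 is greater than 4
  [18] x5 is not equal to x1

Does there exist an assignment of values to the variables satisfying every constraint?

Constraints 3, 4, 7, 10, and 11 give x3 − x1 ≥ 0, x1 − x2 ≥ -2, x2 − x4 ≥ 0, x4 − x5 ≥ 2, x5 − x3 ≥ 2.
Adding all 5 inequalities: the left sides telescope to 0, and the right sides sum to 0 + (-2) + 0 + 2 + 2 = 2. So 0 ≥ 2, which is false.

Unsatisfiable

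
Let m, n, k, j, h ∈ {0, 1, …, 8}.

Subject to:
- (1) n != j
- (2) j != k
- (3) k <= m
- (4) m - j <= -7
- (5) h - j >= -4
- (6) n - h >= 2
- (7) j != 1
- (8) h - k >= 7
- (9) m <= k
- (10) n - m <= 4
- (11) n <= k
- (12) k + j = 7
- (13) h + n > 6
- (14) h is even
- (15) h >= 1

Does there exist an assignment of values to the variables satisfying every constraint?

Constraints 4, 5, 6, and 10 give n − h ≥ 2, h − j ≥ -4, j − m ≥ 7, m − n ≥ -4.
Adding all 4 inequalities: the left sides telescope to 0, and the right sides sum to 2 + (-4) + 7 + (-4) = 1. So 0 ≥ 1, which is false.

Unsatisfiable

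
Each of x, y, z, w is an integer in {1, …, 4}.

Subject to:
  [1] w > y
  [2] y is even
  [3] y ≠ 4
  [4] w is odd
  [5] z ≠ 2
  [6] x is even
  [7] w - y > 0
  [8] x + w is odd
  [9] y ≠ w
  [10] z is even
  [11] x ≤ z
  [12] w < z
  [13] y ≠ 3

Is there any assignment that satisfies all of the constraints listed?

One satisfying assignment is x = 4, y = 2, z = 4, w = 3.
For the less obvious constraints — constraint 2: y = 2 is even; constraint 7: w - y = 1 — and the others hold by inspection.

Satisfiable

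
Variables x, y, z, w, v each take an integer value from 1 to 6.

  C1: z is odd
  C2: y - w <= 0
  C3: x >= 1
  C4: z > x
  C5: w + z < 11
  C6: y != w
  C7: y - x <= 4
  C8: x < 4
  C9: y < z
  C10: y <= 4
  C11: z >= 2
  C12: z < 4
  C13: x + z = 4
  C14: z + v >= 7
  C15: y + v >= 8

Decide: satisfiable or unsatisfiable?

Satisfiable

The assignment x = 1, y = 2, z = 3, w = 5, v = 6 works:
  constraint 2 holds since y - w = -3.
  constraint 5 holds since w + z = 8.
The rest check out directly.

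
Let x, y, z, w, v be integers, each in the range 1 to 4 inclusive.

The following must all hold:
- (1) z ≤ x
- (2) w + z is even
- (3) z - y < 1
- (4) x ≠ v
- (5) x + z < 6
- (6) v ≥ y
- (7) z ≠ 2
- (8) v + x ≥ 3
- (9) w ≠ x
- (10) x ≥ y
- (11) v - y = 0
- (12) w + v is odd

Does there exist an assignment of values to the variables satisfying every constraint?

The assignment x = 4, y = 2, z = 1, w = 1, v = 2 works:
  constraint 3 holds since z - y = -1.
  constraint 5 holds since x + z = 5.
  constraint 8 holds since v + x = 6.
The rest check out directly.

Satisfiable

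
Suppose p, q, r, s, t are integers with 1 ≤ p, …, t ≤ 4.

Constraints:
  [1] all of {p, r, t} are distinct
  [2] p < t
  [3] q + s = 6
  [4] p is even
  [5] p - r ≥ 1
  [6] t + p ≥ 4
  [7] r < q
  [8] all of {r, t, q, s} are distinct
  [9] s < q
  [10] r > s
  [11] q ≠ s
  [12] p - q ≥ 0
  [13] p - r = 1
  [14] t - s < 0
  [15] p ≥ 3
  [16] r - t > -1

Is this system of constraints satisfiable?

Constraints 2, 7, 10, 12, and 14 give q ≤ p, p < t, t < s, s < r, r < q. Chaining: q ≤ p < t < s < r < q, which forces q < q — impossible.

Unsatisfiable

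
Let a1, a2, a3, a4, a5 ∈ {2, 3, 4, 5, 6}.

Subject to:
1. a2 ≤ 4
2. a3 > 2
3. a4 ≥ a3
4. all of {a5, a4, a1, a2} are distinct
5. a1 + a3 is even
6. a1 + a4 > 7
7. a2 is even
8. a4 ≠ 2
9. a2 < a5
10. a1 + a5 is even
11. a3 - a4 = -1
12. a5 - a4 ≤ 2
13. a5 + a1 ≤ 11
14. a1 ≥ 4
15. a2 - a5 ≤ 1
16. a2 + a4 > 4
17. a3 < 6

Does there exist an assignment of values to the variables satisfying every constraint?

The assignment a1 = 5, a2 = 2, a3 = 3, a4 = 4, a5 = 3 works:
  constraint 6 holds since a1 + a4 = 9.
  constraint 11 holds since a3 - a4 = -1.
  constraint 12 holds since a5 - a4 = -1.
The rest check out directly.

Satisfiable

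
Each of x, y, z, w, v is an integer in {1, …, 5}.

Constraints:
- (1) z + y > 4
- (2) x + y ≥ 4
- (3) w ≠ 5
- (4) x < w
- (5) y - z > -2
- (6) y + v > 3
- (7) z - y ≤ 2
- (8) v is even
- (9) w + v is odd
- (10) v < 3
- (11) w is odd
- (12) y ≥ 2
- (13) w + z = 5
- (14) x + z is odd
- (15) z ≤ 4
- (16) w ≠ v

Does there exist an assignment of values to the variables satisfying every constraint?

Satisfiable

Setting (x, y, z, w, v) = (1, 3, 2, 3, 2) satisfies everything: constraint 1: z + y = 5; constraint 2: x + y = 4, and the others follow.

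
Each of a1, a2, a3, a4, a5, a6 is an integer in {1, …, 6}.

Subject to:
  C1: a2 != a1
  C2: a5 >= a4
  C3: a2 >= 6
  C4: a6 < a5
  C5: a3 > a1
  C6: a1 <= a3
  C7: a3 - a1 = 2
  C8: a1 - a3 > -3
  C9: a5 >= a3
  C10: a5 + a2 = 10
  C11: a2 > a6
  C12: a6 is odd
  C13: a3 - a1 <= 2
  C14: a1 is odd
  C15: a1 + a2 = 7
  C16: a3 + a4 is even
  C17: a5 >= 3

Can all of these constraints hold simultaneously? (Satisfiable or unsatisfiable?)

One satisfying assignment is a1 = 1, a2 = 6, a3 = 3, a4 = 3, a5 = 4, a6 = 1.
For the less obvious constraints — constraint 7: a3 - a1 = 2; constraint 8: a1 - a3 = -2 — and the others hold by inspection.

Satisfiable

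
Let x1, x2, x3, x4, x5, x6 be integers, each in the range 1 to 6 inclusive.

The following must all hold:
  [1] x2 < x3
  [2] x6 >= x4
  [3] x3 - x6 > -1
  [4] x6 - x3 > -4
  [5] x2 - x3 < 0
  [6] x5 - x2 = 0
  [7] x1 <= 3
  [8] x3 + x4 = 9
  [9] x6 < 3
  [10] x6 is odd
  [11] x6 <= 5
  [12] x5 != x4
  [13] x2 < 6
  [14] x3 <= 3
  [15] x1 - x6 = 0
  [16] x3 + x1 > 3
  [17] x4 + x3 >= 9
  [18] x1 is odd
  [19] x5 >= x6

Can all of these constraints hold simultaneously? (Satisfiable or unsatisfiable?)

Unsatisfiable

From constraints 2 and 11: x4 ≤ x6 ≤ 5. From constraint 14: x3 ≤ 3. Hence x4 + x3 ≤ 8. But constraint 17 requires x4 + x3 ≥ 9, and 9 > 8. Contradiction.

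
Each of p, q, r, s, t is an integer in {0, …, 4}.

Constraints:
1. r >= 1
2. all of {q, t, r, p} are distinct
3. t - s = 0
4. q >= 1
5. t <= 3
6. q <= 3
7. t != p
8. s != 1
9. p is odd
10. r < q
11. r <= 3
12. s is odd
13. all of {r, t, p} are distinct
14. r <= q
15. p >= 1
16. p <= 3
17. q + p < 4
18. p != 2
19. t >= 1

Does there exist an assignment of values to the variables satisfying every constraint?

Constraints 1, 4, 5, 6, 11, 15, 16, and 19 confine each of q, t, r, p to the 3 values {1, …, 3}.
Constraint 2 requires all 4 of them to be distinct, but only 3 values are available — impossible by the pigeonhole principle.

Unsatisfiable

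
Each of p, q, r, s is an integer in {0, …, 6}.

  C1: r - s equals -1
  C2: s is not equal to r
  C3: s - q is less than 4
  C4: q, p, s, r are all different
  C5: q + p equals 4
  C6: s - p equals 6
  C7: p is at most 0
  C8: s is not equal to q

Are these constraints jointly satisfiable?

Satisfiable

Take p = 0, q = 4, r = 5, s = 6. Then constraint 1: r - s = -1; constraint 3: s - q = 2; constraint 5: q + p = 4, and every other listed constraint is also met.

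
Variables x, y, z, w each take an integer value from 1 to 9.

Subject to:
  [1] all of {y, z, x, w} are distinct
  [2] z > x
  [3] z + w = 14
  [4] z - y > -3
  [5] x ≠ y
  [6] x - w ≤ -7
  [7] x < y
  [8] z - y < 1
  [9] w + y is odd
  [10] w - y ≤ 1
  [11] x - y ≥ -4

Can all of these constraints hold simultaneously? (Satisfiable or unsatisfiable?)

Unsatisfiable

Constraints 6, 10, and 11 give y − w ≥ -1, w − x ≥ 7, x − y ≥ -4.
Adding all 3 inequalities: the left sides telescope to 0, and the right sides sum to (-1) + 7 + (-4) = 2. So 0 ≥ 2, which is false.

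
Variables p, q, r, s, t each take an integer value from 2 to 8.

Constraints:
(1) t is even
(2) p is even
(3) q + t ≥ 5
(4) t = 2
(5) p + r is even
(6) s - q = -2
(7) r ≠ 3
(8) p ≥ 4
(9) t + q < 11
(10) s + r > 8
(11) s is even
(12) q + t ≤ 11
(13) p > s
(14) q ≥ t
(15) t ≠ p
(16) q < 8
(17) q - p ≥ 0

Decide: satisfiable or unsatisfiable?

Setting (p, q, r, s, t) = (6, 6, 6, 4, 2) satisfies everything: constraint 3: q + t = 8; constraint 6: s - q = -2; constraint 9: t + q = 8, and the others follow.

Satisfiable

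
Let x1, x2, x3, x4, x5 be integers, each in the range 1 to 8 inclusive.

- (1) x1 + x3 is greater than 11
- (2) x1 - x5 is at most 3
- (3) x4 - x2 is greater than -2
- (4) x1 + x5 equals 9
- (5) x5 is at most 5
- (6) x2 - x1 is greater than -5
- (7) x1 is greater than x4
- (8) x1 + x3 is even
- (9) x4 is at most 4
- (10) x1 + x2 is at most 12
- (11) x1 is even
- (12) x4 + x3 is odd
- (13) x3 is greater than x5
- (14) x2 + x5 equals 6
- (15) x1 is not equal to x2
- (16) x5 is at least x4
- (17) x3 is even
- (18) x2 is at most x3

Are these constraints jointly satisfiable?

Take x1 = 6, x2 = 3, x3 = 6, x4 = 3, x5 = 3. Then constraint 1: x1 + x3 = 12; constraint 2: x1 - x5 = 3, and every other listed constraint is also met.

Satisfiable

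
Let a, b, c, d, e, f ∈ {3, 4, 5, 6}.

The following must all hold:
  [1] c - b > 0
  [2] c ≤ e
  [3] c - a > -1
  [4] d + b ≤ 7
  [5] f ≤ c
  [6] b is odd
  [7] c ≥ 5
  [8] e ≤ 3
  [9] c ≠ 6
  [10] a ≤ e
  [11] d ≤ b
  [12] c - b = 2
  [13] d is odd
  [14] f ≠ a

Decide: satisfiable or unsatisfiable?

From constraints 2 and 7: e ≥ c and c ≥ 5, so e ≥ 5. From constraint 8: e ≤ 3. But 3 < 5, so no value of e works.

Unsatisfiable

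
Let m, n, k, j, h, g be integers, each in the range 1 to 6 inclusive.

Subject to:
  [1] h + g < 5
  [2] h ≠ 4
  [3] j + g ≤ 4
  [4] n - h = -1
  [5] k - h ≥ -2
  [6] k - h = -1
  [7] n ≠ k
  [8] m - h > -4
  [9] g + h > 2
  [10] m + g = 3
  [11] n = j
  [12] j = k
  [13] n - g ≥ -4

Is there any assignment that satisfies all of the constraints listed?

Unsatisfiable

From constraints 11 and 12, n = j = k, so n = k. But constraint 7 says n ≠ k. Contradiction.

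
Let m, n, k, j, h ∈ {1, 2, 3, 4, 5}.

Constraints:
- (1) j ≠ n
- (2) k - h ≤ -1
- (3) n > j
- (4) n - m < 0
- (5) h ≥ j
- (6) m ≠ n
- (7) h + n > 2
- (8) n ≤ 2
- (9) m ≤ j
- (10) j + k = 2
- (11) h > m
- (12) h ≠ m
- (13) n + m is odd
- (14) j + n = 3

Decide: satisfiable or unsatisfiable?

Constraints 3, 4, and 9 give j < n, n < m, m ≤ j. Chaining: j < n < m ≤ j, which forces j < j — impossible.

Unsatisfiable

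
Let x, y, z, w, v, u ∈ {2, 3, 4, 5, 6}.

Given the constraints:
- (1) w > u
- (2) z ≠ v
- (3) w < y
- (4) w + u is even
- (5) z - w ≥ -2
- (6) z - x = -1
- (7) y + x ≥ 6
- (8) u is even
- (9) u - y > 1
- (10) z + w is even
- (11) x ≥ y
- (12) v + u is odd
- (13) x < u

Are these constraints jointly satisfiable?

Constraints 1, 3, 11, and 13 give y ≤ x, x < u, u < w, w < y. Chaining: y ≤ x < u < w < y, which forces y < y — impossible.

Unsatisfiable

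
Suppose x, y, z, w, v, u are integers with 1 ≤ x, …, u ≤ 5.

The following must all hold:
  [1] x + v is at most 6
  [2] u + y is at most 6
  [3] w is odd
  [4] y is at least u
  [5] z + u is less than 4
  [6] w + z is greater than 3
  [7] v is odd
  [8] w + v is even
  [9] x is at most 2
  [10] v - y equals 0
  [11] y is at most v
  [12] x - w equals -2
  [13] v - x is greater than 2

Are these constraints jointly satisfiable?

Take x = 1, y = 5, z = 2, w = 3, v = 5, u = 1. Then constraint 1: x + v = 6; constraint 2: u + y = 6, and every other listed constraint is also met.

Satisfiable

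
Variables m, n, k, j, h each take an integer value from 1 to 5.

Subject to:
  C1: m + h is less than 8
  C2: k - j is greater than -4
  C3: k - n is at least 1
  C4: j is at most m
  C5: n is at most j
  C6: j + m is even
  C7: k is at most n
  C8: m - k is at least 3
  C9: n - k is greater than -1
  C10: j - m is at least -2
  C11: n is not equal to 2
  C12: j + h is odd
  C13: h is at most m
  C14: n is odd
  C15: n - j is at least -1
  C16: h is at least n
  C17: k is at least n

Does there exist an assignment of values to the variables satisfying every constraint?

Constraints 3, 8, 10, and 15 give m − k ≥ 3, k − n ≥ 1, n − j ≥ -1, j − m ≥ -2.
Adding all 4 inequalities: the left sides telescope to 0, and the right sides sum to 3 + 1 + (-1) + (-2) = 1. So 0 ≥ 1, which is false.

Unsatisfiable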